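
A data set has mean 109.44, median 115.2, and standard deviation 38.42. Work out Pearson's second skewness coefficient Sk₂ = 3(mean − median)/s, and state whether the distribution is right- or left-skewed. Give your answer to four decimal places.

Sk₂ = 3(109.44 − 115.2) / 38.42 = 3 × -5.7600 / 38.42
    = -17.2800 / 38.42 ≈ -0.4498
Sk₂ < 0 ⇒ mean < median ⇒ left-skewed (negative skew).

-0.4498, left-skewed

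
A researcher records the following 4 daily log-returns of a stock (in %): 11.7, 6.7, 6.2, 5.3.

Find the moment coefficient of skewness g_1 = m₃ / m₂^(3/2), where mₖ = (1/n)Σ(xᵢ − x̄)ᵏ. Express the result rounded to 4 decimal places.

1.0131

x̄ = (11.7 + 6.7 + 6.2 + 5.3) / 4 = 7.4750
deviations (xᵢ − x̄): 4.2250, -0.7750, -1.2750, -2.1750
Σ(xᵢ − x̄)² = 24.8075 ⇒ m₂ = 24.8075/4 = 6.20187
Σ(xᵢ − x̄)³ = 62.5916 ⇒ m₃ = 62.5916/4 = 15.64791
m₂^(3/2) = 6.20187^(1.5) = 15.44488
g_1 = m₃ / m₂^(3/2) = 15.64791 / 15.44488 ≈ 1.0131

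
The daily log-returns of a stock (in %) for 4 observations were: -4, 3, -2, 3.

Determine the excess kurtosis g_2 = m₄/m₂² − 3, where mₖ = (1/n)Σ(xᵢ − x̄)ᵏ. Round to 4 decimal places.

-1.7978

x̄ = 0.0000
Σ(xᵢ − x̄)² = 38.0000 ⇒ m₂ = 9.50000
Σ(xᵢ − x̄)⁴ = 434.0000 ⇒ m₄ = 108.50000
m₂² = 90.25000
g_2 = m₄/m₂² − 3 = 1.20222 − 3 ≈ -1.7978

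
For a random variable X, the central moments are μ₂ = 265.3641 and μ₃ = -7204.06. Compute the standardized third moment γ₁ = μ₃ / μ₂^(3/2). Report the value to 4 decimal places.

σ = √μ₂ = √265.3641 = 16.29000
σ³ = μ₂^(3/2) = 4322.78119
γ₁ = μ₃/σ³ = -7204.06 / 4322.78119 ≈ -1.6665

-1.6665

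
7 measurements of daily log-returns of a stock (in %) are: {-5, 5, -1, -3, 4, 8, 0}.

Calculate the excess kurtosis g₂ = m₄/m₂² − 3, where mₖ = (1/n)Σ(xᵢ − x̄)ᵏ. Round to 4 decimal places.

x̄ = 1.1429
Σ(xᵢ − x̄)² = 130.8571 ⇒ m₂ = 18.69388
Σ(xᵢ − x̄)⁴ = 4240.1749 ⇒ m₄ = 605.73928
m₂² = 349.46106
g₂ = m₄/m₂² − 3 = 1.73335 − 3 ≈ -1.2666

-1.2666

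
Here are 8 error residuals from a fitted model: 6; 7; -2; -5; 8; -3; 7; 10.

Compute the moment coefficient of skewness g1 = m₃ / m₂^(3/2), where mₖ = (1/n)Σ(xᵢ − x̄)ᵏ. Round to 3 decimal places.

x̄ = (6 + 7 - 2 - 5 + 8 - 3 + 7 + 10) / 8 = 3.5000
deviations (xᵢ − x̄): 2.5000, 3.5000, -5.5000, -8.5000, 4.5000, -6.5000, 3.5000, 6.5000
Σ(xᵢ − x̄)² = 238.0000 ⇒ m₂ = 238.0000/8 = 29.75000
Σ(xᵢ − x̄)³ = -588.0000 ⇒ m₃ = -588.0000/8 = -73.50000
m₂^(3/2) = 29.75000^(1.5) = 162.26709
g1 = m₃ / m₂^(3/2) = -73.50000 / 162.26709 ≈ -0.453

-0.453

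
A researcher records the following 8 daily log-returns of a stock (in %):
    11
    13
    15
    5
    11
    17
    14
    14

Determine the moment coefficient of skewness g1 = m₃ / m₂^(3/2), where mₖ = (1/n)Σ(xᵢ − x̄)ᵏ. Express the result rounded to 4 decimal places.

-1.0097

x̄ = (11 + 13 + 15 + 5 + 11 + 17 + 14 + 14) / 8 = 12.5000
deviations (xᵢ − x̄): -1.5000, 0.5000, 2.5000, -7.5000, -1.5000, 4.5000, 1.5000, 1.5000
Σ(xᵢ − x̄)² = 92.0000 ⇒ m₂ = 92.0000/8 = 11.50000
Σ(xᵢ − x̄)³ = -315.0000 ⇒ m₃ = -315.0000/8 = -39.37500
m₂^(3/2) = 11.50000^(1.5) = 38.99840
g1 = m₃ / m₂^(3/2) = -39.37500 / 38.99840 ≈ -1.0097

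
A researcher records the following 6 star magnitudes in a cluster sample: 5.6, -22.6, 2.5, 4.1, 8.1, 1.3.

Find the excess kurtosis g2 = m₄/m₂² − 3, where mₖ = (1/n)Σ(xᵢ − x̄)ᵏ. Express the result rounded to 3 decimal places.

x̄ = -0.1667
Σ(xᵢ − x̄)² = 632.3133 ⇒ m₂ = 105.38556
Σ(xᵢ − x̄)⁴ = 259427.5428 ⇒ m₄ = 43237.92380
m₂² = 11106.11532
g2 = m₄/m₂² − 3 = 3.89316 − 3 ≈ 0.893

0.893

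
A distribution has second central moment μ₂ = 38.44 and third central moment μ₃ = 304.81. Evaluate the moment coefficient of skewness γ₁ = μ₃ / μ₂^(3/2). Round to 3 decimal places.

σ = √μ₂ = √38.44 = 6.20000
σ³ = μ₂^(3/2) = 238.32800
γ₁ = μ₃/σ³ = 304.81 / 238.32800 ≈ 1.279

1.279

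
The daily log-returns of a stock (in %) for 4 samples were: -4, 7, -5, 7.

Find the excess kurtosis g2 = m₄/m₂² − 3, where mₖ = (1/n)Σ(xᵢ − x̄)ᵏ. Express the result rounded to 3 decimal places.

-1.985

x̄ = 1.2500
Σ(xᵢ − x̄)² = 132.7500 ⇒ m₂ = 33.18750
Σ(xᵢ − x̄)⁴ = 4471.8281 ⇒ m₄ = 1117.95703
m₂² = 1101.41016
g2 = m₄/m₂² − 3 = 1.01502 − 3 ≈ -1.985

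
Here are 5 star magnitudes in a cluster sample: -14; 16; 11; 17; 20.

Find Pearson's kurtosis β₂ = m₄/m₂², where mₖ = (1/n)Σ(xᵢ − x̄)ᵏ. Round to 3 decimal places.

x̄ = 10.0000
Σ(xᵢ − x̄)² = 762.0000 ⇒ m₂ = 152.40000
Σ(xᵢ − x̄)⁴ = 345474.0000 ⇒ m₄ = 69094.80000
m₂² = 23225.76000
β₂ = m₄/m₂² = 69094.80000 / 23225.76000 ≈ 2.975

2.975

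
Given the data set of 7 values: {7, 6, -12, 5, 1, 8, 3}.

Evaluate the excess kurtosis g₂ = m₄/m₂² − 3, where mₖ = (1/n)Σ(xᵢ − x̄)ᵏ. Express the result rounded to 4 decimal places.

x̄ = 2.5714
Σ(xᵢ − x̄)² = 281.7143 ⇒ m₂ = 40.24490
Σ(xᵢ − x̄)⁴ = 46514.7405 ⇒ m₄ = 6644.96293
m₂² = 1619.65181
g₂ = m₄/m₂² − 3 = 4.10271 − 3 ≈ 1.1027

1.1027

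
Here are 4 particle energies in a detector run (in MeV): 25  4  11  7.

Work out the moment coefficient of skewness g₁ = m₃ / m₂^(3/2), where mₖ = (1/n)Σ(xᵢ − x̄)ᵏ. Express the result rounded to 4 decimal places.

x̄ = (25 + 4 + 11 + 7) / 4 = 11.7500
deviations (xᵢ − x̄): 13.2500, -7.7500, -0.7500, -4.7500
Σ(xᵢ − x̄)² = 258.7500 ⇒ m₂ = 258.7500/4 = 64.68750
Σ(xᵢ − x̄)³ = 1753.1250 ⇒ m₃ = 1753.1250/4 = 438.28125
m₂^(3/2) = 64.68750^(1.5) = 520.27212
g₁ = m₃ / m₂^(3/2) = 438.28125 / 520.27212 ≈ 0.8424

0.8424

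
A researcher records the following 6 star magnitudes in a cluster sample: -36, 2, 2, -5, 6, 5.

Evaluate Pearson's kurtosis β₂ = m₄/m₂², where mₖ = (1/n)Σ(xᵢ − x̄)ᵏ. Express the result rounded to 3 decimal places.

x̄ = -4.3333
Σ(xᵢ − x̄)² = 1277.3333 ⇒ m₂ = 212.88889
Σ(xᵢ − x̄)⁴ = 1027771.1111 ⇒ m₄ = 171295.18519
m₂² = 45321.67901
β₂ = m₄/m₂² = 171295.18519 / 45321.67901 ≈ 3.780

3.780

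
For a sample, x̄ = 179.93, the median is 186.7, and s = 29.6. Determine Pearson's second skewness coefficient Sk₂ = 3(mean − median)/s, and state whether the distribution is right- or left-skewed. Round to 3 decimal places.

Sk₂ = 3(179.93 − 186.7) / 29.6 = 3 × -6.7700 / 29.6
    = -20.3100 / 29.6 ≈ -0.686
Sk₂ < 0 ⇒ mean < median ⇒ left-skewed (negative skew).

-0.686, left-skewed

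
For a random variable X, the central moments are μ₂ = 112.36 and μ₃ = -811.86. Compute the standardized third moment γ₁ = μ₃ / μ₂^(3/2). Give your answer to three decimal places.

-0.682

σ = √μ₂ = √112.36 = 10.60000
σ³ = μ₂^(3/2) = 1191.01600
γ₁ = μ₃/σ³ = -811.86 / 1191.01600 ≈ -0.682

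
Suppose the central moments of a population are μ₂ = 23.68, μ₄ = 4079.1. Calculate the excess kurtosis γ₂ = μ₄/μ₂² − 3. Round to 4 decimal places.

μ₂² = 23.68² = 560.74240
μ₄/μ₂² = 4079.1 / 560.74240 = 7.27446
γ₂ = 7.27446 − 3 ≈ 4.2745

4.2745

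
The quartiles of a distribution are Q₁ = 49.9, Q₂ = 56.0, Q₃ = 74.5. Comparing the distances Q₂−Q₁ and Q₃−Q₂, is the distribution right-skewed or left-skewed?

Q₂ − Q₁ = 6.1;  Q₃ − Q₂ = 18.5
Q₃ − Q₂ > Q₂ − Q₁ ⇒ the upper half is more spread out ⇒ right-skewed.

right-skewed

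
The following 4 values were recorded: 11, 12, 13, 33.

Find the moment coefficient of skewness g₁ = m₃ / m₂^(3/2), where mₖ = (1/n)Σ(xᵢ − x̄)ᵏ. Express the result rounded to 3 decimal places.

x̄ = (11 + 12 + 13 + 33) / 4 = 17.2500
deviations (xᵢ − x̄): -6.2500, -5.2500, -4.2500, 15.7500
Σ(xᵢ − x̄)² = 332.7500 ⇒ m₂ = 332.7500/4 = 83.18750
Σ(xᵢ − x̄)³ = 3441.3750 ⇒ m₃ = 3441.3750/4 = 860.34375
m₂^(3/2) = 83.18750^(1.5) = 758.72974
g₁ = m₃ / m₂^(3/2) = 860.34375 / 758.72974 ≈ 1.134

1.134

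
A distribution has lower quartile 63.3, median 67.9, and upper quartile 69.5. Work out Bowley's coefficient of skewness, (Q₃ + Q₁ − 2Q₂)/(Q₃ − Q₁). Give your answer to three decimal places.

-0.484

numerator: Q₃ + Q₁ − 2Q₂ = 69.5 + 63.3 − 2×67.9 = -3.0000
denominator: Q₃ − Q₁ = 69.5 − 63.3 = 6.2000
Bowley skewness = -3.0000 / 6.2000 ≈ -0.484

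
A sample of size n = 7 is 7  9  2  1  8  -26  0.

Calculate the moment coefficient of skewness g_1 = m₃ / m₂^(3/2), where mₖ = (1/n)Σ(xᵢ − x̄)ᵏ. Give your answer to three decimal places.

-1.673

x̄ = (7 + 9 + 2 + 1 + 8 - 26 + 0) / 7 = 0.1429
deviations (xᵢ − x̄): 6.8571, 8.8571, 1.8571, 0.8571, 7.8571, -26.1429, -0.1429
Σ(xᵢ − x̄)² = 874.8571 ⇒ m₂ = 874.8571/7 = 124.97959
Σ(xᵢ − x̄)³ = -16357.9592 ⇒ m₃ = -16357.9592/7 = -2336.85131
m₂^(3/2) = 124.97959^(1.5) = 1397.20024
g_1 = m₃ / m₂^(3/2) = -2336.85131 / 1397.20024 ≈ -1.673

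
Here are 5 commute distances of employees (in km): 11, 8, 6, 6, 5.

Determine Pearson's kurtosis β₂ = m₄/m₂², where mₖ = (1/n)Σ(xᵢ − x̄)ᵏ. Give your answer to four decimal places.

2.2747

x̄ = 7.2000
Σ(xᵢ − x̄)² = 22.8000 ⇒ m₂ = 4.56000
Σ(xᵢ − x̄)⁴ = 236.4960 ⇒ m₄ = 47.29920
m₂² = 20.79360
β₂ = m₄/m₂² = 47.29920 / 20.79360 ≈ 2.2747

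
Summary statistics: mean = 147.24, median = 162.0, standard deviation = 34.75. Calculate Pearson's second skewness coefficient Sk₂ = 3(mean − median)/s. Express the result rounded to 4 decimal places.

Sk₂ = 3(147.24 − 162.0) / 34.75 = 3 × -14.7600 / 34.75
    = -44.2800 / 34.75 ≈ -1.2742

-1.2742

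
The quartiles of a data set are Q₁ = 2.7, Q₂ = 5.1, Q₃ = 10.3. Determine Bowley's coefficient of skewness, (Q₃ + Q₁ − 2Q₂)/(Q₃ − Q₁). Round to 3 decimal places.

0.368

numerator: Q₃ + Q₁ − 2Q₂ = 10.3 + 2.7 − 2×5.1 = 2.8000
denominator: Q₃ − Q₁ = 10.3 − 2.7 = 7.6000
Bowley skewness = 2.8000 / 7.6000 ≈ 0.368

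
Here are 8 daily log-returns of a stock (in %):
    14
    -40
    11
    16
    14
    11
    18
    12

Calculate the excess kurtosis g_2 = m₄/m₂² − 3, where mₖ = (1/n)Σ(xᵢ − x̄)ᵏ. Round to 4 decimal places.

2.9618

x̄ = 7.0000
Σ(xᵢ − x̄)² = 2566.0000 ⇒ m₂ = 320.75000
Σ(xᵢ − x̄)⁴ = 4906822.0000 ⇒ m₄ = 613352.75000
m₂² = 102880.56250
g_2 = m₄/m₂² − 3 = 5.96179 − 3 ≈ 2.9618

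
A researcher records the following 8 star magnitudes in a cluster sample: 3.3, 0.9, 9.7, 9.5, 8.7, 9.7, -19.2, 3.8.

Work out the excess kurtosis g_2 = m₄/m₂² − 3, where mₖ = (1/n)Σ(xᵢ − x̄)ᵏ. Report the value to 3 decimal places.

1.786

x̄ = 3.3000
Σ(xᵢ − x̄)² = 661.7800 ⇒ m₂ = 82.72250
Σ(xᵢ − x̄)⁴ = 262005.6850 ⇒ m₄ = 32750.71063
m₂² = 6843.01201
g_2 = m₄/m₂² − 3 = 4.78601 − 3 ≈ 1.786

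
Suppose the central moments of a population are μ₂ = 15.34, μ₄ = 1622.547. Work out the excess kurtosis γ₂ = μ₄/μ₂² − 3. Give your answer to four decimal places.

3.8952

μ₂² = 15.34² = 235.31560
μ₄/μ₂² = 1622.547 / 235.31560 = 6.89520
γ₂ = 6.89520 − 3 ≈ 3.8952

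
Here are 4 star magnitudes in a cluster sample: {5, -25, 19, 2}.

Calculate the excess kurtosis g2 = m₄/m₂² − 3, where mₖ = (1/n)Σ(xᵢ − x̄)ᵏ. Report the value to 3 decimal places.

-0.939

x̄ = 0.2500
Σ(xᵢ − x̄)² = 1014.7500 ⇒ m₂ = 253.68750
Σ(xᵢ − x̄)⁴ = 530600.5781 ⇒ m₄ = 132650.14453
m₂² = 64357.34766
g2 = m₄/m₂² − 3 = 2.06115 − 3 ≈ -0.939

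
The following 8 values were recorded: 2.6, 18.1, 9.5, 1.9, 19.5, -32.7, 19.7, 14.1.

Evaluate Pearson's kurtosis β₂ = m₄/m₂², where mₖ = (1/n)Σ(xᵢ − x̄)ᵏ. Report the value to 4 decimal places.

4.3915

x̄ = 6.5875
Σ(xᵢ − x̄)² = 2117.5088 ⇒ m₂ = 264.68859
Σ(xᵢ − x̄)⁴ = 2461337.2286 ⇒ m₄ = 307667.15358
m₂² = 70060.05166
β₂ = m₄/m₂² = 307667.15358 / 70060.05166 ≈ 4.3915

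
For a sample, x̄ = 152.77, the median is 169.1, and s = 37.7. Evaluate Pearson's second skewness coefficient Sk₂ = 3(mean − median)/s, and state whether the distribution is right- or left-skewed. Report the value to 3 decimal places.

-1.299, left-skewed

Sk₂ = 3(152.77 − 169.1) / 37.7 = 3 × -16.3300 / 37.7
    = -48.9900 / 37.7 ≈ -1.299
Sk₂ < 0 ⇒ mean < median ⇒ left-skewed (negative skew).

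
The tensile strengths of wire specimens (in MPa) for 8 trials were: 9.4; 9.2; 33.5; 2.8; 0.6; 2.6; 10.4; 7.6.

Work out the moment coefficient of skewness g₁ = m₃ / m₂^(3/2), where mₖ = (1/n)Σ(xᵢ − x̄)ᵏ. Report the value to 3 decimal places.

1.708

x̄ = (9.4 + 9.2 + 33.5 + 2.8 + 0.6 + 2.6 + 10.4 + 7.6) / 8 = 9.5125
deviations (xᵢ − x̄): -0.1125, -0.3125, 23.9875, -6.7125, -8.9125, -6.9125, 0.8875, -1.9125
Σ(xᵢ − x̄)² = 752.2288 ⇒ m₂ = 752.2288/8 = 94.02859
Σ(xᵢ − x̄)³ = 12455.3924 ⇒ m₃ = 12455.3924/8 = 1556.92405
m₂^(3/2) = 94.02859^(1.5) = 911.77968
g₁ = m₃ / m₂^(3/2) = 1556.92405 / 911.77968 ≈ 1.708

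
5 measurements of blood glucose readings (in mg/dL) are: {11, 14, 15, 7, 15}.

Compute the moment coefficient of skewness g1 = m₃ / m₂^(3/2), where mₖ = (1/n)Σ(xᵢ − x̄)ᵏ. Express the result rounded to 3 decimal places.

x̄ = (11 + 14 + 15 + 7 + 15) / 5 = 12.4000
deviations (xᵢ − x̄): -1.4000, 1.6000, 2.6000, -5.4000, 2.6000
Σ(xᵢ − x̄)² = 47.2000 ⇒ m₂ = 47.2000/5 = 9.44000
Σ(xᵢ − x̄)³ = -120.9600 ⇒ m₃ = -120.9600/5 = -24.19200
m₂^(3/2) = 9.44000^(1.5) = 29.00401
g1 = m₃ / m₂^(3/2) = -24.19200 / 29.00401 ≈ -0.834

-0.834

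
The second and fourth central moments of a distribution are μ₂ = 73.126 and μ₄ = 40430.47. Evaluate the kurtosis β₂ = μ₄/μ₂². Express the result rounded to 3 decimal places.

μ₂² = 73.126² = 5347.41188
μ₄/μ₂² = 40430.47 / 5347.41188 = 7.56075
β₂ ≈ 7.561

7.561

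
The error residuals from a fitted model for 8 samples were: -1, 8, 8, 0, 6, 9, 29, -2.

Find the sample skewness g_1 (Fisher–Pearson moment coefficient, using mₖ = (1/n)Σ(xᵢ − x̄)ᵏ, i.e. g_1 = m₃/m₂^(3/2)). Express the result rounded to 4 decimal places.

1.3913

x̄ = (-1 + 8 + 8 + 0 + 6 + 9 + 29 - 2) / 8 = 7.1250
deviations (xᵢ − x̄): -8.1250, 0.8750, 0.8750, -7.1250, -1.1250, 1.8750, 21.8750, -9.1250
Σ(xᵢ − x̄)² = 684.8750 ⇒ m₂ = 684.8750/8 = 85.60938
Σ(xᵢ − x̄)³ = 8816.1563 ⇒ m₃ = 8816.1563/8 = 1102.01953
m₂^(3/2) = 85.60938^(1.5) = 792.10360
g_1 = m₃ / m₂^(3/2) = 1102.01953 / 792.10360 ≈ 1.3913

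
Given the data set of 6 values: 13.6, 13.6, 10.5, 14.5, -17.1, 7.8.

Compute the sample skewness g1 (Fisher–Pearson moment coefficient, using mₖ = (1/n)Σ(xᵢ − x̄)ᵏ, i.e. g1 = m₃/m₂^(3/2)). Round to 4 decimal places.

-1.6271

x̄ = (13.6 + 13.6 + 10.5 + 14.5 - 17.1 + 7.8) / 6 = 7.1500
deviations (xᵢ − x̄): 6.4500, 6.4500, 3.3500, 7.3500, -24.2500, 0.6500
Σ(xᵢ − x̄)² = 736.9350 ⇒ m₂ = 736.9350/6 = 122.82250
Σ(xᵢ − x̄)³ = -13288.9080 ⇒ m₃ = -13288.9080/6 = -2214.81800
m₂^(3/2) = 122.82250^(1.5) = 1361.18420
g1 = m₃ / m₂^(3/2) = -2214.81800 / 1361.18420 ≈ -1.6271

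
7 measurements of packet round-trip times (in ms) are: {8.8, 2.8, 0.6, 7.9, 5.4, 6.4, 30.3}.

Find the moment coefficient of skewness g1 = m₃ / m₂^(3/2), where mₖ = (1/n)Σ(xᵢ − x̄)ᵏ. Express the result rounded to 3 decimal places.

1.683

x̄ = (8.8 + 2.8 + 0.6 + 7.9 + 5.4 + 6.4 + 30.3) / 7 = 8.8857
deviations (xᵢ − x̄): -0.0857, -6.0857, -8.2857, -0.9857, -3.4857, -2.4857, 21.4143
Σ(xᵢ − x̄)² = 583.5686 ⇒ m₂ = 583.5686/7 = 83.36694
Σ(xᵢ − x̄)³ = 8967.0851 ⇒ m₃ = 8967.0851/7 = 1281.01216
m₂^(3/2) = 83.36694^(1.5) = 761.18598
g1 = m₃ / m₂^(3/2) = 1281.01216 / 761.18598 ≈ 1.683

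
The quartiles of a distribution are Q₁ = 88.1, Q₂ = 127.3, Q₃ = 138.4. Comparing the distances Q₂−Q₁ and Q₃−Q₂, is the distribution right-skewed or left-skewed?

left-skewed

Q₂ − Q₁ = 39.2;  Q₃ − Q₂ = 11.1
Q₂ − Q₁ > Q₃ − Q₂ ⇒ the lower half is more spread out ⇒ left-skewed.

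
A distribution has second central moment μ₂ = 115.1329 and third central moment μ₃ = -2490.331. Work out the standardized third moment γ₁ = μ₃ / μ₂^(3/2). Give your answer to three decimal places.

-2.016

σ = √μ₂ = √115.1329 = 10.73000
σ³ = μ₂^(3/2) = 1235.37602
γ₁ = μ₃/σ³ = -2490.331 / 1235.37602 ≈ -2.016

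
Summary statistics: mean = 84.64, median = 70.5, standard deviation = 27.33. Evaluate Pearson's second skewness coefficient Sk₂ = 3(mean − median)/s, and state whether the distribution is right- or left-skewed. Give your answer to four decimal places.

1.5521, right-skewed

Sk₂ = 3(84.64 − 70.5) / 27.33 = 3 × 14.1400 / 27.33
    = 42.4200 / 27.33 ≈ 1.5521
Sk₂ > 0 ⇒ mean > median ⇒ right-skewed (positive skew).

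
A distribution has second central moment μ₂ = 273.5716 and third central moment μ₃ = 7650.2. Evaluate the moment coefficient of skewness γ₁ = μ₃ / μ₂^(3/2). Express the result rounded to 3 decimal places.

1.691

σ = √μ₂ = √273.5716 = 16.54000
σ³ = μ₂^(3/2) = 4524.87426
γ₁ = μ₃/σ³ = 7650.2 / 4524.87426 ≈ 1.691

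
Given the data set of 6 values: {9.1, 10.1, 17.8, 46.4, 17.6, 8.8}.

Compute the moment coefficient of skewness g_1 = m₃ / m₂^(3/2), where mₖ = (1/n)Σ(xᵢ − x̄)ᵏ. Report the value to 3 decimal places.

1.477

x̄ = (9.1 + 10.1 + 17.8 + 46.4 + 17.6 + 8.8) / 6 = 18.3000
deviations (xᵢ − x̄): -9.2000, -8.2000, -0.5000, 28.1000, -0.7000, -9.5000
Σ(xᵢ − x̄)² = 1032.4800 ⇒ m₂ = 1032.4800/6 = 172.08000
Σ(xᵢ − x̄)³ = 20000.1420 ⇒ m₃ = 20000.1420/6 = 3333.35700
m₂^(3/2) = 172.08000^(1.5) = 2257.33282
g_1 = m₃ / m₂^(3/2) = 3333.35700 / 2257.33282 ≈ 1.477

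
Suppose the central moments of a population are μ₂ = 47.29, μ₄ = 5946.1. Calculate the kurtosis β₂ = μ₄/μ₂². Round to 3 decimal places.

2.659

μ₂² = 47.29² = 2236.34410
μ₄/μ₂² = 5946.1 / 2236.34410 = 2.65885
β₂ ≈ 2.659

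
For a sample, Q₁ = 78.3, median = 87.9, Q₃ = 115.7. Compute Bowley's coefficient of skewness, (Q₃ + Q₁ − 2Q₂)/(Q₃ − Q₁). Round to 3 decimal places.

numerator: Q₃ + Q₁ − 2Q₂ = 115.7 + 78.3 − 2×87.9 = 18.2000
denominator: Q₃ − Q₁ = 115.7 − 78.3 = 37.4000
Bowley skewness = 18.2000 / 37.4000 ≈ 0.487

0.487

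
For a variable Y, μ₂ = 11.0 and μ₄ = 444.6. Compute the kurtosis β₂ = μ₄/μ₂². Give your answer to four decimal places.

μ₂² = 11.0² = 121.00000
μ₄/μ₂² = 444.6 / 121.00000 = 3.67438
β₂ ≈ 3.6744

3.6744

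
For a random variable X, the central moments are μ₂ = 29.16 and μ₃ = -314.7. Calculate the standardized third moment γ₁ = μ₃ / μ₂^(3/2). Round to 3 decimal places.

σ = √μ₂ = √29.16 = 5.40000
σ³ = μ₂^(3/2) = 157.46400
γ₁ = μ₃/σ³ = -314.7 / 157.46400 ≈ -1.999

-1.999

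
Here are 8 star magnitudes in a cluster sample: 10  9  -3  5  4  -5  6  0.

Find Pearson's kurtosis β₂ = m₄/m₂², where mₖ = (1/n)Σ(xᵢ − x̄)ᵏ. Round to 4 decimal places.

x̄ = 3.2500
Σ(xᵢ − x̄)² = 207.5000 ⇒ m₂ = 25.93750
Σ(xᵢ − x̄)⁴ = 9505.9063 ⇒ m₄ = 1188.23828
m₂² = 672.75391
β₂ = m₄/m₂² = 1188.23828 / 672.75391 ≈ 1.7662

1.7662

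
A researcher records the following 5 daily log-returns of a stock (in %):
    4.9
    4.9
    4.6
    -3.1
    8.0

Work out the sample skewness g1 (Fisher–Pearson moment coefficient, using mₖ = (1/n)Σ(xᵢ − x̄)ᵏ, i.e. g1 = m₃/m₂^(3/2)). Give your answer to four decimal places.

x̄ = (4.9 + 4.9 + 4.6 - 3.1 + 8.0) / 5 = 3.8600
deviations (xᵢ − x̄): 1.0400, 1.0400, 0.7400, -6.9600, 4.1400
Σ(xᵢ − x̄)² = 68.2920 ⇒ m₂ = 68.2920/5 = 13.65840
Σ(xᵢ − x̄)³ = -263.5406 ⇒ m₃ = -263.5406/5 = -52.70813
m₂^(3/2) = 13.65840^(1.5) = 50.47772
g1 = m₃ / m₂^(3/2) = -52.70813 / 50.47772 ≈ -1.0442

-1.0442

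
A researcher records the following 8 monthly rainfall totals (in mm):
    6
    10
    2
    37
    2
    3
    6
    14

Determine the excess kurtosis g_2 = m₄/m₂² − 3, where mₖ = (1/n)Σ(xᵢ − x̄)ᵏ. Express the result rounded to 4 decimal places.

1.7713

x̄ = 10.0000
Σ(xᵢ − x̄)² = 954.0000 ⇒ m₂ = 119.25000
Σ(xᵢ − x̄)⁴ = 542802.0000 ⇒ m₄ = 67850.25000
m₂² = 14220.56250
g_2 = m₄/m₂² − 3 = 4.77128 − 3 ≈ 1.7713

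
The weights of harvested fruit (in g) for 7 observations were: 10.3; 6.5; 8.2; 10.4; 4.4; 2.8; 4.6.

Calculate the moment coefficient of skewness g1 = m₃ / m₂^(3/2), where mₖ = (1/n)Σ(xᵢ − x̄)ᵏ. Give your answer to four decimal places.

0.0871

x̄ = (10.3 + 6.5 + 8.2 + 10.4 + 4.4 + 2.8 + 4.6) / 7 = 6.7429
deviations (xᵢ − x̄): 3.5571, -0.2429, 1.4571, 3.6571, -2.3429, -3.9429, -2.1429
Σ(xᵢ − x̄)² = 53.8371 ⇒ m₂ = 53.8371/7 = 7.69102
Σ(xᵢ − x̄)³ = 13.0065 ⇒ m₃ = 13.0065/7 = 1.85808
m₂^(3/2) = 7.69102^(1.5) = 21.32927
g1 = m₃ / m₂^(3/2) = 1.85808 / 21.32927 ≈ 0.0871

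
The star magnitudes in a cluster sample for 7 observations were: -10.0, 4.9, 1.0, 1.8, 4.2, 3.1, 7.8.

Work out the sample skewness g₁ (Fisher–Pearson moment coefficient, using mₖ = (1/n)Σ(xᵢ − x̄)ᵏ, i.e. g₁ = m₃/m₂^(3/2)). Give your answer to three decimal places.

-1.380

x̄ = (-10.0 + 4.9 + 1.0 + 1.8 + 4.2 + 3.1 + 7.8) / 7 = 1.8286
deviations (xᵢ − x̄): -11.8286, 3.0714, -0.8286, -0.0286, 2.3714, 1.2714, 5.9714
Σ(xᵢ − x̄)² = 192.9343 ⇒ m₂ = 192.9343/7 = 27.56204
Σ(xᵢ − x̄)³ = -1398.2694 ⇒ m₃ = -1398.2694/7 = -199.75277
m₂^(3/2) = 27.56204^(1.5) = 144.69951
g₁ = m₃ / m₂^(3/2) = -199.75277 / 144.69951 ≈ -1.380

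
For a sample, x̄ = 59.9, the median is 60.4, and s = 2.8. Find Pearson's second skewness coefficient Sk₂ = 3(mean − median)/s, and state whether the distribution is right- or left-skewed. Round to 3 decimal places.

-0.536, left-skewed

Sk₂ = 3(59.9 − 60.4) / 2.8 = 3 × -0.5000 / 2.8
    = -1.5000 / 2.8 ≈ -0.536
Sk₂ < 0 ⇒ mean < median ⇒ left-skewed (negative skew).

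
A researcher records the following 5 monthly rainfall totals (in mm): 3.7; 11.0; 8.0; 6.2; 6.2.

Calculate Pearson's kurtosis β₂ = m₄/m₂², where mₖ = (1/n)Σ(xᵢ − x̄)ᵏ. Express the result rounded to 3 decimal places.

x̄ = 7.0200
Σ(xᵢ − x̄)² = 29.1680 ⇒ m₂ = 5.83360
Σ(xᵢ − x̄)⁴ = 374.2382 ⇒ m₄ = 74.84764
m₂² = 34.03089
β₂ = m₄/m₂² = 74.84764 / 34.03089 ≈ 2.199

2.199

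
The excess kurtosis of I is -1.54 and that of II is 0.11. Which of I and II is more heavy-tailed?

II

Higher excess kurtosis ⇒ heavier tails relative to the normal distribution.
-1.54 vs 0.11: the larger is 0.11, so II has heavier tails. (II is leptokurtic — heavier-than-normal tails; the other is platykurtic.)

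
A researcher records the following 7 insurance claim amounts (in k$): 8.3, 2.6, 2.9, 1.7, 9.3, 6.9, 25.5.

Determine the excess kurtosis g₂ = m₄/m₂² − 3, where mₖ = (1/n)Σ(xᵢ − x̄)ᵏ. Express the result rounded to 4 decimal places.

x̄ = 8.1714
Σ(xᵢ − x̄)² = 403.8943 ⇒ m₂ = 57.69918
Σ(xᵢ − x̄)⁴ = 93661.5325 ⇒ m₄ = 13380.21892
m₂² = 3329.19580
g₂ = m₄/m₂² − 3 = 4.01905 − 3 ≈ 1.0191

1.0191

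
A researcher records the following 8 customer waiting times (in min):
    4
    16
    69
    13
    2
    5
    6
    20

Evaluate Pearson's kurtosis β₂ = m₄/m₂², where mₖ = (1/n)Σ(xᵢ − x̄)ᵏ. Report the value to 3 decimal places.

5.219

x̄ = 16.8750
Σ(xᵢ − x̄)² = 3388.8750 ⇒ m₂ = 423.60938
Σ(xᵢ − x̄)⁴ = 7492804.2129 ⇒ m₄ = 936600.52661
m₂² = 179444.90259
β₂ = m₄/m₂² = 936600.52661 / 179444.90259 ≈ 5.219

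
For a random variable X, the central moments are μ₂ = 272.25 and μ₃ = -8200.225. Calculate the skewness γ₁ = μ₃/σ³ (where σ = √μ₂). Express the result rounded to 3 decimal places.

-1.825

σ = √μ₂ = √272.25 = 16.50000
σ³ = μ₂^(3/2) = 4492.12500
γ₁ = μ₃/σ³ = -8200.225 / 4492.12500 ≈ -1.825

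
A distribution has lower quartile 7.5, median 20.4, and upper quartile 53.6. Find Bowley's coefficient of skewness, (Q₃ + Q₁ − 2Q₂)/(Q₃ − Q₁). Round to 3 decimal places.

0.440

numerator: Q₃ + Q₁ − 2Q₂ = 53.6 + 7.5 − 2×20.4 = 20.3000
denominator: Q₃ − Q₁ = 53.6 − 7.5 = 46.1000
Bowley skewness = 20.3000 / 46.1000 ≈ 0.440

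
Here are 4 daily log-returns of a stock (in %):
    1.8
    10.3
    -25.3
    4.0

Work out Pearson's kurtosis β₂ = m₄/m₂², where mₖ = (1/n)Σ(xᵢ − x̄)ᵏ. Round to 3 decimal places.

x̄ = -2.3000
Σ(xᵢ − x̄)² = 744.2600 ⇒ m₂ = 186.06500
Σ(xᵢ − x̄)⁴ = 306903.6098 ⇒ m₄ = 76725.90245
m₂² = 34620.18422
β₂ = m₄/m₂² = 76725.90245 / 34620.18422 ≈ 2.216

2.216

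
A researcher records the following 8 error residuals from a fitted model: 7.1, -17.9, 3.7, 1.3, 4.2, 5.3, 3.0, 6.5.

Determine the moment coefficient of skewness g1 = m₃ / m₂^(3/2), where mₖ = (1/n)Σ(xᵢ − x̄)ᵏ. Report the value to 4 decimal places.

-2.0319

x̄ = (7.1 - 17.9 + 3.7 + 1.3 + 4.2 + 5.3 + 3.0 + 6.5) / 8 = 1.6500
deviations (xᵢ − x̄): 5.4500, -19.5500, 2.0500, -0.3500, 2.5500, 3.6500, 1.3500, 4.8500
Σ(xᵢ − x̄)² = 461.4000 ⇒ m₂ = 461.4000/8 = 57.67500
Σ(xᵢ − x̄)³ = -7119.8550 ⇒ m₃ = -7119.8550/8 = -889.98187
m₂^(3/2) = 57.67500^(1.5) = 438.00736
g1 = m₃ / m₂^(3/2) = -889.98187 / 438.00736 ≈ -2.0319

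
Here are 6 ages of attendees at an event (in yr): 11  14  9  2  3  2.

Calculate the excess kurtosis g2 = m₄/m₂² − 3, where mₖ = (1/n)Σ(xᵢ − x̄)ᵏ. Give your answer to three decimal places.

-1.591

x̄ = 6.8333
Σ(xᵢ − x̄)² = 134.8333 ⇒ m₂ = 22.47222
Σ(xᵢ − x̄)⁴ = 4268.8194 ⇒ m₄ = 711.46991
m₂² = 505.00077
g2 = m₄/m₂² − 3 = 1.40885 − 3 ≈ -1.591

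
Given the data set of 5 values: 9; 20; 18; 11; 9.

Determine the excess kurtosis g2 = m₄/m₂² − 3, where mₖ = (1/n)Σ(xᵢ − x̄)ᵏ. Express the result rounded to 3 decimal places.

x̄ = 13.4000
Σ(xᵢ − x̄)² = 109.2000 ⇒ m₂ = 21.84000
Σ(xᵢ − x̄)⁴ = 3128.0160 ⇒ m₄ = 625.60320
m₂² = 476.98560
g2 = m₄/m₂² − 3 = 1.31158 − 3 ≈ -1.688

-1.688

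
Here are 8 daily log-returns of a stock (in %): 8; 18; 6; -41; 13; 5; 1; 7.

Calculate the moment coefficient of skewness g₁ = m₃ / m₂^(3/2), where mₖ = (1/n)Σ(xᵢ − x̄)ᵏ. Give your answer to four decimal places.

x̄ = (8 + 18 + 6 - 41 + 13 + 5 + 1 + 7) / 8 = 2.1250
deviations (xᵢ − x̄): 5.8750, 15.8750, 3.8750, -43.1250, 10.8750, 2.8750, -1.1250, 4.8750
Σ(xᵢ − x̄)² = 2312.8750 ⇒ m₂ = 2312.8750/8 = 289.10938
Σ(xᵢ − x̄)³ = -74516.3438 ⇒ m₃ = -74516.3438/8 = -9314.54297
m₂^(3/2) = 289.10938^(1.5) = 4915.78933
g₁ = m₃ / m₂^(3/2) = -9314.54297 / 4915.78933 ≈ -1.8948

-1.8948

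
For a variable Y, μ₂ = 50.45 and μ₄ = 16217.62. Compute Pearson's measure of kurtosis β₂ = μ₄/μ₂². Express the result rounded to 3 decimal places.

μ₂² = 50.45² = 2545.20250
μ₄/μ₂² = 16217.62 / 2545.20250 = 6.37184
β₂ ≈ 6.372

6.372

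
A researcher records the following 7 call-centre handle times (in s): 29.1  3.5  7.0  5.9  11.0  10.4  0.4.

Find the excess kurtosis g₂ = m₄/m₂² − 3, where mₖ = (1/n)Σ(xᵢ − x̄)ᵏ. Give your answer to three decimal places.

0.884

x̄ = 9.6143
Σ(xᵢ − x̄)² = 525.1486 ⇒ m₂ = 75.02122
Σ(xᵢ − x̄)⁴ = 153014.0565 ⇒ m₄ = 21859.15093
m₂² = 5628.18412
g₂ = m₄/m₂² − 3 = 3.88387 − 3 ≈ 0.884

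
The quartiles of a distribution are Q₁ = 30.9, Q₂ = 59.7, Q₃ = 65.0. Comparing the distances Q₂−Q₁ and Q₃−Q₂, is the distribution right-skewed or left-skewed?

Q₂ − Q₁ = 28.8;  Q₃ − Q₂ = 5.3
Q₂ − Q₁ > Q₃ − Q₂ ⇒ the lower half is more spread out ⇒ left-skewed.

left-skewed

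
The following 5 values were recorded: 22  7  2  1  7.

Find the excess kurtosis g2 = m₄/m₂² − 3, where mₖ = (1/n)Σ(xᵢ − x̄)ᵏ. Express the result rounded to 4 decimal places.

x̄ = 7.8000
Σ(xᵢ − x̄)² = 282.8000 ⇒ m₂ = 56.56000
Σ(xᵢ − x̄)⁴ = 43929.2960 ⇒ m₄ = 8785.85920
m₂² = 3199.03360
g2 = m₄/m₂² − 3 = 2.74641 − 3 ≈ -0.2536

-0.2536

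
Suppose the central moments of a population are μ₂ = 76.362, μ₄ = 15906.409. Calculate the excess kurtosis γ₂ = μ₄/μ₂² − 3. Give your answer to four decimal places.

-0.2722

μ₂² = 76.362² = 5831.15504
μ₄/μ₂² = 15906.409 / 5831.15504 = 2.72783
γ₂ = 2.72783 − 3 ≈ -0.2722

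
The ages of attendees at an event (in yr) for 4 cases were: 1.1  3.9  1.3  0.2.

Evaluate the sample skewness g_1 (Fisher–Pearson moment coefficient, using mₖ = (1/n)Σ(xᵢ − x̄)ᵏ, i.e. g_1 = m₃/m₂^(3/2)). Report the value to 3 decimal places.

0.833

x̄ = (1.1 + 3.9 + 1.3 + 0.2) / 4 = 1.6250
deviations (xᵢ − x̄): -0.5250, 2.2750, -0.3250, -1.4250
Σ(xᵢ − x̄)² = 7.5875 ⇒ m₂ = 7.5875/4 = 1.89688
Σ(xᵢ − x̄)³ = 8.7019 ⇒ m₃ = 8.7019/4 = 2.17547
m₂^(3/2) = 1.89688^(1.5) = 2.61251
g_1 = m₃ / m₂^(3/2) = 2.17547 / 2.61251 ≈ 0.833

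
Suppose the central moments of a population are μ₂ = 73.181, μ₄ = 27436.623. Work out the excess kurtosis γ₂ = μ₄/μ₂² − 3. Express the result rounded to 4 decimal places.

μ₂² = 73.181² = 5355.45876
μ₄/μ₂² = 27436.623 / 5355.45876 = 5.12311
γ₂ = 5.12311 − 3 ≈ 2.1231

2.1231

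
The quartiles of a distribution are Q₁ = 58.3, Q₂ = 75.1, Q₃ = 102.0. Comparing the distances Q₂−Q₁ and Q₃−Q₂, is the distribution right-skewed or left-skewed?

right-skewed

Q₂ − Q₁ = 16.8;  Q₃ − Q₂ = 26.9
Q₃ − Q₂ > Q₂ − Q₁ ⇒ the upper half is more spread out ⇒ right-skewed.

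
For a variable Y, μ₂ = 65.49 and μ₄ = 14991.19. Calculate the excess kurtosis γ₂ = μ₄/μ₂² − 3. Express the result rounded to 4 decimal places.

μ₂² = 65.49² = 4288.94010
μ₄/μ₂² = 14991.19 / 4288.94010 = 3.49531
γ₂ = 3.49531 − 3 ≈ 0.4953

0.4953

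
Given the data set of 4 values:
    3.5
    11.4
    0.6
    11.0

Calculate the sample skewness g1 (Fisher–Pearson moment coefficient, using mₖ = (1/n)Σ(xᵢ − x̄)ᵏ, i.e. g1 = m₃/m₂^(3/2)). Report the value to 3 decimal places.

x̄ = (3.5 + 11.4 + 0.6 + 11.0) / 4 = 6.6250
deviations (xᵢ − x̄): -3.1250, 4.7750, -6.0250, 4.3750
Σ(xᵢ − x̄)² = 88.0075 ⇒ m₂ = 88.0075/4 = 22.00188
Σ(xᵢ − x̄)³ = -56.6156 ⇒ m₃ = -56.6156/4 = -14.15391
m₂^(3/2) = 22.00188^(1.5) = 103.20234
g1 = m₃ / m₂^(3/2) = -14.15391 / 103.20234 ≈ -0.137

-0.137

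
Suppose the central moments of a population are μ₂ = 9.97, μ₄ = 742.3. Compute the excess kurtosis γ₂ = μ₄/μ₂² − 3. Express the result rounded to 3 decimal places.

μ₂² = 9.97² = 99.40090
μ₄/μ₂² = 742.3 / 99.40090 = 7.46774
γ₂ = 7.46774 − 3 ≈ 4.468

4.468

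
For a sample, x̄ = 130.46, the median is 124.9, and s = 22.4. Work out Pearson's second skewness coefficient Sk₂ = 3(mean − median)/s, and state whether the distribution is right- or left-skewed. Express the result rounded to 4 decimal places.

Sk₂ = 3(130.46 − 124.9) / 22.4 = 3 × 5.5600 / 22.4
    = 16.6800 / 22.4 ≈ 0.7446
Sk₂ > 0 ⇒ mean > median ⇒ right-skewed (positive skew).

0.7446, right-skewed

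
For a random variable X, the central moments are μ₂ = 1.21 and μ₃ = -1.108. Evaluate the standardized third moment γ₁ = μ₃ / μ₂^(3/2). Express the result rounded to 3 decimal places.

-0.832

σ = √μ₂ = √1.21 = 1.10000
σ³ = μ₂^(3/2) = 1.33100
γ₁ = μ₃/σ³ = -1.108 / 1.33100 ≈ -0.832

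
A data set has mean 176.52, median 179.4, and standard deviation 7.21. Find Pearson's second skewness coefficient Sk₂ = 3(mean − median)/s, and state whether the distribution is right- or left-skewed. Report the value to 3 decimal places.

Sk₂ = 3(176.52 − 179.4) / 7.21 = 3 × -2.8800 / 7.21
    = -8.6400 / 7.21 ≈ -1.198
Sk₂ < 0 ⇒ mean < median ⇒ left-skewed (negative skew).

-1.198, left-skewed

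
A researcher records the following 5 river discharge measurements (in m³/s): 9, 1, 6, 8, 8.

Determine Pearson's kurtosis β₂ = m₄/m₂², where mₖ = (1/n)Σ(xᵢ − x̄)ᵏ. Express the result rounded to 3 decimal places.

x̄ = 6.4000
Σ(xᵢ − x̄)² = 41.2000 ⇒ m₂ = 8.24000
Σ(xᵢ − x̄)⁴ = 909.1360 ⇒ m₄ = 181.82720
m₂² = 67.89760
β₂ = m₄/m₂² = 181.82720 / 67.89760 ≈ 2.678

2.678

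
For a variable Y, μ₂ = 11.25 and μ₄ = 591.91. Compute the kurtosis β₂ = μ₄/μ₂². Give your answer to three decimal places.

μ₂² = 11.25² = 126.56250
μ₄/μ₂² = 591.91 / 126.56250 = 4.67682
β₂ ≈ 4.677

4.677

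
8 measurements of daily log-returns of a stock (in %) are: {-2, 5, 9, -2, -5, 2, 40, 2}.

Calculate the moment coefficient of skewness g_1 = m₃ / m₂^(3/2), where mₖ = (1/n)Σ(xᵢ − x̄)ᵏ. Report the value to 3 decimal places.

1.866

x̄ = (-2 + 5 + 9 - 2 - 5 + 2 + 40 + 2) / 8 = 6.1250
deviations (xᵢ − x̄): -8.1250, -1.1250, 2.8750, -8.1250, -11.1250, -4.1250, 33.8750, -4.1250
Σ(xᵢ − x̄)² = 1446.8750 ⇒ m₂ = 1446.8750/8 = 180.85938
Σ(xᵢ − x̄)³ = 36304.4063 ⇒ m₃ = 36304.4063/8 = 4538.05078
m₂^(3/2) = 180.85938^(1.5) = 2432.26863
g_1 = m₃ / m₂^(3/2) = 4538.05078 / 2432.26863 ≈ 1.866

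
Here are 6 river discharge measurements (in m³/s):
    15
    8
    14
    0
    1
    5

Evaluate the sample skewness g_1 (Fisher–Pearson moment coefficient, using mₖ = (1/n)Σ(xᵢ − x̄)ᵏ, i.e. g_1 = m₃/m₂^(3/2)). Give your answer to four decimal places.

x̄ = (15 + 8 + 14 + 0 + 1 + 5) / 6 = 7.1667
deviations (xᵢ − x̄): 7.8333, 0.8333, 6.8333, -7.1667, -6.1667, -2.1667
Σ(xᵢ − x̄)² = 202.8333 ⇒ m₂ = 202.8333/6 = 33.80556
Σ(xᵢ − x̄)³ = 187.5556 ⇒ m₃ = 187.5556/6 = 31.25926
m₂^(3/2) = 33.80556^(1.5) = 196.55410
g_1 = m₃ / m₂^(3/2) = 31.25926 / 196.55410 ≈ 0.1590

0.1590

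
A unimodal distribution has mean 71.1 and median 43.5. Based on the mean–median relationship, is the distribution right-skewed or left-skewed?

mean − median = 71.1 − 43.5 = 27.6
mean > median ⇒ the longer tail is on the right ⇒ right-skewed (positively skewed).

right-skewed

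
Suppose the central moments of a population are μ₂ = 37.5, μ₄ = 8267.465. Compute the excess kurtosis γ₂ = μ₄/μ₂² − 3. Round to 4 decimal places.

2.8791

μ₂² = 37.5² = 1406.25000
μ₄/μ₂² = 8267.465 / 1406.25000 = 5.87909
γ₂ = 5.87909 − 3 ≈ 2.8791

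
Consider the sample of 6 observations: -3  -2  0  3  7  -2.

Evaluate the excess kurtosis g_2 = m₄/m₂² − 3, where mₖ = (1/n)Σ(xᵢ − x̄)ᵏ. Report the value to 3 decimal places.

-0.721

x̄ = 0.5000
Σ(xᵢ − x̄)² = 73.5000 ⇒ m₂ = 12.25000
Σ(xᵢ − x̄)⁴ = 2052.3750 ⇒ m₄ = 342.06250
m₂² = 150.06250
g_2 = m₄/m₂² − 3 = 2.27947 − 3 ≈ -0.721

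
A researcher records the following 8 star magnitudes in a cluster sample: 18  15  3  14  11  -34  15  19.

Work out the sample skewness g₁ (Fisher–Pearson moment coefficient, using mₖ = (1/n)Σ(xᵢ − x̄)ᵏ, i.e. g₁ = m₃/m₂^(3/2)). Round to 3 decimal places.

x̄ = (18 + 15 + 3 + 14 + 11 - 34 + 15 + 19) / 8 = 7.6250
deviations (xᵢ − x̄): 10.3750, 7.3750, -4.6250, 6.3750, 3.3750, -41.6250, 7.3750, 11.3750
Σ(xᵢ − x̄)² = 2151.8750 ⇒ m₂ = 2151.8750/8 = 268.98438
Σ(xᵢ − x̄)³ = -68531.7188 ⇒ m₃ = -68531.7188/8 = -8566.46484
m₂^(3/2) = 268.98438^(1.5) = 4411.54364
g₁ = m₃ / m₂^(3/2) = -8566.46484 / 4411.54364 ≈ -1.942

-1.942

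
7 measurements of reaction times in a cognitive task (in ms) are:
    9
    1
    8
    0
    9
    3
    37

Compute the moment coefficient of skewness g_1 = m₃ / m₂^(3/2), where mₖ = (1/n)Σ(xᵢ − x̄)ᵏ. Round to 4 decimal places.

1.6662

x̄ = (9 + 1 + 8 + 0 + 9 + 3 + 37) / 7 = 9.5714
deviations (xᵢ − x̄): -0.5714, -8.5714, -1.5714, -9.5714, -0.5714, -6.5714, 27.4286
Σ(xᵢ − x̄)² = 963.7143 ⇒ m₂ = 963.7143/7 = 137.67347
Σ(xᵢ − x̄)³ = 18840.6122 ⇒ m₃ = 18840.6122/7 = 2691.51603
m₂^(3/2) = 137.67347^(1.5) = 1615.38254
g_1 = m₃ / m₂^(3/2) = 2691.51603 / 1615.38254 ≈ 1.6662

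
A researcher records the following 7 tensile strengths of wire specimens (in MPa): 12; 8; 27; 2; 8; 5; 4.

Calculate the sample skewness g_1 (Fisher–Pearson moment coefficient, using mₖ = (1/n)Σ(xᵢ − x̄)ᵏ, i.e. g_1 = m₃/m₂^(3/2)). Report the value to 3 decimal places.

1.450

x̄ = (12 + 8 + 27 + 2 + 8 + 5 + 4) / 7 = 9.4286
deviations (xᵢ − x̄): 2.5714, -1.4286, 17.5714, -7.4286, -1.4286, -4.4286, -5.4286
Σ(xᵢ − x̄)² = 423.7143 ⇒ m₂ = 423.7143/7 = 60.53061
Σ(xᵢ − x̄)³ = 4779.6735 ⇒ m₃ = 4779.6735/7 = 682.81050
m₂^(3/2) = 60.53061^(1.5) = 470.93677
g_1 = m₃ / m₂^(3/2) = 682.81050 / 470.93677 ≈ 1.450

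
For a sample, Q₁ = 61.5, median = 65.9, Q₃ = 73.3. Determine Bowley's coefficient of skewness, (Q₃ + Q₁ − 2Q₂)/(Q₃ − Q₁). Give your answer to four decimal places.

0.2542

numerator: Q₃ + Q₁ − 2Q₂ = 73.3 + 61.5 − 2×65.9 = 3.0000
denominator: Q₃ − Q₁ = 73.3 − 61.5 = 11.8000
Bowley skewness = 3.0000 / 11.8000 ≈ 0.2542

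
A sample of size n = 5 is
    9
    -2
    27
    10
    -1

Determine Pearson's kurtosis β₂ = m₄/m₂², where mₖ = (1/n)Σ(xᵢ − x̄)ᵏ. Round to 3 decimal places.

2.283

x̄ = 8.6000
Σ(xᵢ − x̄)² = 545.2000 ⇒ m₂ = 109.04000
Σ(xᵢ − x̄)⁴ = 135744.9760 ⇒ m₄ = 27148.99520
m₂² = 11889.72160
β₂ = m₄/m₂² = 27148.99520 / 11889.72160 ≈ 2.283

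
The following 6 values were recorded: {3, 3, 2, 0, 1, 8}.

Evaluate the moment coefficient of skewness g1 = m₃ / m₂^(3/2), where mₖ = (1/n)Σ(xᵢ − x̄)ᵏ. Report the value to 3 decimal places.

1.098

x̄ = (3 + 3 + 2 + 0 + 1 + 8) / 6 = 2.8333
deviations (xᵢ − x̄): 0.1667, 0.1667, -0.8333, -2.8333, -1.8333, 5.1667
Σ(xᵢ − x̄)² = 38.8333 ⇒ m₂ = 38.8333/6 = 6.47222
Σ(xᵢ − x̄)³ = 108.4444 ⇒ m₃ = 108.4444/6 = 18.07407
m₂^(3/2) = 6.47222^(1.5) = 16.46570
g1 = m₃ / m₂^(3/2) = 18.07407 / 16.46570 ≈ 1.098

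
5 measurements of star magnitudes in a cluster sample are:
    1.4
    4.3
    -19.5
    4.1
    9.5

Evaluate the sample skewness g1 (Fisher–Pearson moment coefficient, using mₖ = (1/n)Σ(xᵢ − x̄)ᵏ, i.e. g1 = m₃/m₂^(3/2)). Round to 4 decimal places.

x̄ = (1.4 + 4.3 - 19.5 + 4.1 + 9.5) / 5 = -0.0400
deviations (xᵢ − x̄): 1.4400, 4.3400, -19.4600, 4.1400, 9.5400
Σ(xᵢ − x̄)² = 507.7520 ⇒ m₂ = 507.7520/5 = 101.55040
Σ(xᵢ − x̄)³ = -6345.3974 ⇒ m₃ = -6345.3974/5 = -1269.07949
m₂^(3/2) = 101.55040^(1.5) = 1023.34591
g1 = m₃ / m₂^(3/2) = -1269.07949 / 1023.34591 ≈ -1.2401

-1.2401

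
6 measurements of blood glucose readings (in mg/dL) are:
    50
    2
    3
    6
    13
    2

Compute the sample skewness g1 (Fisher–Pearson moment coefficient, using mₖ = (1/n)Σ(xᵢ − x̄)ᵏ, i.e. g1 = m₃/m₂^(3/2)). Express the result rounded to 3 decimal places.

x̄ = (50 + 2 + 3 + 6 + 13 + 2) / 6 = 12.6667
deviations (xᵢ − x̄): 37.3333, -10.6667, -9.6667, -6.6667, 0.3333, -10.6667
Σ(xᵢ − x̄)² = 1759.3333 ⇒ m₂ = 1759.3333/6 = 293.22222
Σ(xᵢ − x̄)³ = 48407.5556 ⇒ m₃ = 48407.5556/6 = 8067.92593
m₂^(3/2) = 293.22222^(1.5) = 5021.05896
g1 = m₃ / m₂^(3/2) = 8067.92593 / 5021.05896 ≈ 1.607

1.607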